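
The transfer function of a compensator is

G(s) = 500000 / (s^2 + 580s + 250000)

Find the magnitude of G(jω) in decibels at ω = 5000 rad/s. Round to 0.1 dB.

-34.0 dB

At s = jω = j5000:
quadratic: (j5000)² + 580·j5000 + 250000 = -24750000 + j2900000 → |·| ≈ 2.4919e+07, ∠ ≈ 173.32°
|G| = 500000 / 2.4919e+07 ≈ 0.020065
Gain = 20 log₁₀(0.020065) ≈ -33.95 dB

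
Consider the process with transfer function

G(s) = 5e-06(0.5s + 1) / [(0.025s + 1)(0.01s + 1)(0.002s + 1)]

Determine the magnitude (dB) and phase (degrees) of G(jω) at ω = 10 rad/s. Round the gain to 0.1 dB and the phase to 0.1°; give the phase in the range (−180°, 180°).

At ω = 10 rad/s:
zero (1 + j10·0.5) = 1 + j5 → |·| ≈ 5.099, ∠ ≈ 78.69°
pole (1 + j10·0.025) = 1 + j0.25 → |·| ≈ 1.0308, ∠ ≈ 14.04°
pole (1 + j10·0.01) = 1 + j0.1 → |·| ≈ 1.005, ∠ ≈ 5.71°
pole (1 + j10·0.002) = 1 + j0.02 → |·| ≈ 1.0002, ∠ ≈ 1.15°
|G| = 5e-06 · 5.099 / (1.0308 · 1.005 · 1.0002) ≈ 2.4605e-05
Gain = 20 log₁₀(2.4605e-05) ≈ -92.18 dB
∠G = (78.69°) − (14.04° + 5.71° + 1.15°) = 57.79°

-92.2 dB, 57.8°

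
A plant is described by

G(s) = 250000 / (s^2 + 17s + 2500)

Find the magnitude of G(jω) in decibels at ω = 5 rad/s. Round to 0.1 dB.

40.1 dB

At s = jω = j5:
quadratic: (j5)² + 17·j5 + 2500 = 2475 + j85 → |·| ≈ 2476.5, ∠ ≈ 1.97°
|G| = 250000 / 2476.5 ≈ 100.95
Gain = 20 log₁₀(100.95) ≈ 40.08 dB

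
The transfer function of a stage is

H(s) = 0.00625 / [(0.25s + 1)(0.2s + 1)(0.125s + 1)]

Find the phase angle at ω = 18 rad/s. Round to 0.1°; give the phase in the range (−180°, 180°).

142.0°

At ω = 18 rad/s:
pole (1 + j18·0.25) = 1 + j4.5 → |·| ≈ 4.6098, ∠ ≈ 77.47°
pole (1 + j18·0.2) = 1 + j3.6 → |·| ≈ 3.7363, ∠ ≈ 74.48°
pole (1 + j18·0.125) = 1 + j2.25 → |·| ≈ 2.4622, ∠ ≈ 66.04°
∠H = (0°) − (77.47° + 74.48° + 66.04°) = -217.99° ≡ 142.01° (principal value)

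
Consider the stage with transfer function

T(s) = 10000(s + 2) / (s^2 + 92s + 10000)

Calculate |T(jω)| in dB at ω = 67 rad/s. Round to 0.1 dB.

38.2 dB

At s = jω = j67:
zero (s+2): 2 + j67 → |·| = √(2²+67²) = √4493 ≈ 67.03, ∠ = arctan(67/2) ≈ 88.29°
quadratic: (j67)² + 92·j67 + 10000 = 5511 + j6164 → |·| ≈ 8268.4, ∠ ≈ 48.20°
|T| = 10000 · 67.03 / 8268.4 ≈ 81.068
Gain = 20 log₁₀(81.068) ≈ 38.18 dB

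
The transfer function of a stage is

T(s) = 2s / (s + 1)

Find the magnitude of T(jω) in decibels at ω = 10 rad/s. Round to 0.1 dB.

6.0 dB

At s = jω = j10:
zero at origin: s = j10 → |·| = 10, ∠ = 90.00°
pole (s+1): 1 + j10 → |·| = √(1²+10²) = √101 ≈ 10.05, ∠ = arctan(10/1) ≈ 84.29°
|T| = 2 · 10 / 10.05 ≈ 1.99
Gain = 20 log₁₀(1.99) ≈ 5.98 dB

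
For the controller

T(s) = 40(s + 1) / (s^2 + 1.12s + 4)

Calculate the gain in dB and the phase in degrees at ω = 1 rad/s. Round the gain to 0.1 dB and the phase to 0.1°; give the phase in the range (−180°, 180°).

At s = jω = j1:
zero (s+1): 1 + j1 → |·| = √(1²+1²) = √2 ≈ 1.4142, ∠ = arctan(1/1) ≈ 45.00°
quadratic: (j1)² + 1.12·j1 + 4 = 3 + j1.12 → |·| ≈ 3.2022, ∠ ≈ 20.47°
|T| = 40 · 1.4142 / 3.2022 ≈ 17.665
Gain = 20 log₁₀(17.665) ≈ 24.94 dB
∠T = 45.00° − 20.47° = 24.53°

24.9 dB, 24.5°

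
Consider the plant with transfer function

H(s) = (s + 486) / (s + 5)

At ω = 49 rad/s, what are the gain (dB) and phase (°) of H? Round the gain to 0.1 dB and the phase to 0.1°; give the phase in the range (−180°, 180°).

19.9 dB, -78.4°

At s = jω = j49:
zero (s+486): 486 + j49 → |·| = √(486²+49²) = √238597 ≈ 488.46, ∠ = arctan(49/486) ≈ 5.76°
pole (s+5): 5 + j49 → |·| = √(5²+49²) = √2426 ≈ 49.254, ∠ = arctan(49/5) ≈ 84.17°
|H| = 1 · 488.46 / 49.254 ≈ 9.9172
Gain = 20 log₁₀(9.9172) ≈ 19.93 dB
∠H = 5.76° − 84.17° = -78.41°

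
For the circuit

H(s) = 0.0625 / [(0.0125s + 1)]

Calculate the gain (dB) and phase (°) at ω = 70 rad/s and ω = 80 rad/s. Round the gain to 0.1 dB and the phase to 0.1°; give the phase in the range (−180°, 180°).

ω = 70: -26.6 dB, -41.2°; ω = 80: -27.1 dB, -45.0°

At ω = 70 rad/s:
pole (1 + j70·0.0125) = 1 + j0.875 → |·| ≈ 1.3288, ∠ ≈ 41.19°
|H| = 0.0625 · 1 / (1.3288) ≈ 0.047035
Gain = 20 log₁₀(0.047035) ≈ -26.55 dB
∠H = (0°) − (41.19°) = -41.19°

At ω = 80 rad/s:
pole (1 + j80·0.0125) = 1 + j1 → |·| ≈ 1.4142, ∠ ≈ 45.00°
|H| = 0.0625 · 1 / (1.4142) ≈ 0.044195
Gain = 20 log₁₀(0.044195) ≈ -27.09 dB
∠H = (0°) − (45.00°) = -45.00°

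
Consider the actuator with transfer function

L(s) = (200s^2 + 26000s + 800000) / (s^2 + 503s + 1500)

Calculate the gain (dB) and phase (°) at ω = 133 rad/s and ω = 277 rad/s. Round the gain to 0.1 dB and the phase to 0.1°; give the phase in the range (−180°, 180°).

Substitute s = j133:
Numerator: 200(j133)^2 + 26000(j133) + 800000 = -2737800 + j3458000
Denominator: (j133)^2 + 503(j133) + 1500 = -16189 + j66899
|N| = √(2737800² + 3458000²) ≈ 4.4106e+06, ∠N ≈ 128.37°
|D| = √(16189² + 66899²) ≈ 68830, ∠D ≈ 103.60°
|L| = 4.4106e+06 / 68830 ≈ 64.08
Gain = 20 log₁₀(64.08) ≈ 36.13 dB
∠L = 128.37° − 103.60° = 24.77°

Substitute s = j277:
Numerator: 200(j277)^2 + 26000(j277) + 800000 = -14545800 + j7202000
Denominator: (j277)^2 + 503(j277) + 1500 = -75229 + j139331
|N| = √(14545800² + 7202000²) ≈ 1.6231e+07, ∠N ≈ 153.66°
|D| = √(75229² + 139331²) ≈ 1.5834e+05, ∠D ≈ 118.37°
|L| = 1.6231e+07 / 1.5834e+05 ≈ 102.51
Gain = 20 log₁₀(102.51) ≈ 40.22 dB
∠L = 153.66° − 118.37° = 35.29°

ω = 133: 36.1 dB, 24.8°; ω = 277: 40.2 dB, 35.3°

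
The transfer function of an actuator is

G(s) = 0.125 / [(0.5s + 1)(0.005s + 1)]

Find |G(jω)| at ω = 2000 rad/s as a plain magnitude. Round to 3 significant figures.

1.24e-05

At ω = 2000 rad/s:
pole (1 + j2000·0.5) = 1 + j1000 → |·| ≈ 1000, ∠ ≈ 89.94°
pole (1 + j2000·0.005) = 1 + j10 → |·| ≈ 10.05, ∠ ≈ 84.29°
|G| = 0.125 · 1 / (1000 · 10.05) ≈ 1.2438e-05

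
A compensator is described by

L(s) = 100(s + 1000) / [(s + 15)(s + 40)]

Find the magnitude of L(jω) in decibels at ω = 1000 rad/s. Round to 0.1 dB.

At s = jω = j1000:
zero (s+1000): 1000 + j1000 → |·| = √(1000²+1000²) = √2000000 ≈ 1414.2, ∠ = arctan(1000/1000) ≈ 45.00°
pole (s+15): 15 + j1000 → |·| = √(15²+1000²) = √1000225 ≈ 1000.1, ∠ = arctan(1000/15) ≈ 89.14°
pole (s+40): 40 + j1000 → |·| = √(40²+1000²) = √1001600 ≈ 1000.8, ∠ = arctan(1000/40) ≈ 87.71°
|L| = 100 · 1414.2 / 1.0009e+06 ≈ 0.14129
Gain = 20 log₁₀(0.14129) ≈ -17.00 dB

-17.0 dB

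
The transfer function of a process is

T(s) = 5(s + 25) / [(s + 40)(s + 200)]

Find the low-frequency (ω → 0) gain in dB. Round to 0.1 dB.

T(0) = 5·25 / (40·200) = 0.015625
20 log₁₀(0.015625) ≈ -36.12 dB

-36.1 dB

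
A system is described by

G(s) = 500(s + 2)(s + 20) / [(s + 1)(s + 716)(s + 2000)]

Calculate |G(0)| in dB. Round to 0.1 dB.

-37.1 dB

G(0) = 500·2·20 / (1·716·2000) ≈ 0.013966
20 log₁₀(0.013966) ≈ -37.10 dB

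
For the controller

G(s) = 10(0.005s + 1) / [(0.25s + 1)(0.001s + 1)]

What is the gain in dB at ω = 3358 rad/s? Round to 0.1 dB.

At ω = 3358 rad/s:
zero (1 + j3358·0.005) = 1 + j16.79 → |·| ≈ 16.82, ∠ ≈ 86.59°
pole (1 + j3358·0.25) = 1 + j839.5 → |·| ≈ 839.5, ∠ ≈ 89.93°
pole (1 + j3358·0.001) = 1 + j3.358 → |·| ≈ 3.5037, ∠ ≈ 73.42°
|G| = 10 · 16.82 / (839.5 · 3.5037) ≈ 0.057185
Gain = 20 log₁₀(0.057185) ≈ -24.85 dB

-24.9 dB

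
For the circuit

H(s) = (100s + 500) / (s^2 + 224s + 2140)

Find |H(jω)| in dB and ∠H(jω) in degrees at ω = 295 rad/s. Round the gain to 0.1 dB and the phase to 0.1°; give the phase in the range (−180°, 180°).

Substitute s = j295:
Numerator: 100(j295) + 500 = 500 + j29500
Denominator: (j295)^2 + 224(j295) + 2140 = -84885 + j66080
|N| = √(500² + 29500²) ≈ 29504, ∠N ≈ 89.03°
|D| = √(84885² + 66080²) ≈ 1.0757e+05, ∠D ≈ 142.10°
|H| = 29504 / 1.0757e+05 ≈ 0.27428
Gain = 20 log₁₀(0.27428) ≈ -11.24 dB
∠H = 89.03° − 142.10° = -53.07°

-11.2 dB, -53.1°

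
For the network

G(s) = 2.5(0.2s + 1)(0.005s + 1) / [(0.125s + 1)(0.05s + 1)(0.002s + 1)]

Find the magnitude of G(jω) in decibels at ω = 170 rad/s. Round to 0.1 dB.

At ω = 170 rad/s:
zero (1 + j170·0.2) = 1 + j34 → |·| ≈ 34.015, ∠ ≈ 88.32°
zero (1 + j170·0.005) = 1 + j0.85 → |·| ≈ 1.3124, ∠ ≈ 40.36°
pole (1 + j170·0.125) = 1 + j21.25 → |·| ≈ 21.274, ∠ ≈ 87.31°
pole (1 + j170·0.05) = 1 + j8.5 → |·| ≈ 8.5586, ∠ ≈ 83.29°
pole (1 + j170·0.002) = 1 + j0.34 → |·| ≈ 1.0562, ∠ ≈ 18.78°
|G| = 2.5 · 34.015 · 1.3124 / (21.274 · 8.5586 · 1.0562) ≈ 0.58033
Gain = 20 log₁₀(0.58033) ≈ -4.73 dB

-4.7 dB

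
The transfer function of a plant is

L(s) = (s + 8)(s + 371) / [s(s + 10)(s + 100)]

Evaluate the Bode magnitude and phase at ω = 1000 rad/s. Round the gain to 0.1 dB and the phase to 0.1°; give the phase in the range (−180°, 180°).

-59.5 dB, -104.5°

At s = jω = j1000:
zero (s+8): 8 + j1000 → |·| = √(8²+1000²) = √1000064 ≈ 1000, ∠ = arctan(1000/8) ≈ 89.54°
zero (s+371): 371 + j1000 → |·| = √(371²+1000²) = √1137641 ≈ 1066.6, ∠ = arctan(1000/371) ≈ 69.65°
pole (s+10): 10 + j1000 → |·| = √(10²+1000²) = √1000100 ≈ 1000, ∠ = arctan(1000/10) ≈ 89.43°
pole (s+100): 100 + j1000 → |·| = √(100²+1000²) = √1010000 ≈ 1005, ∠ = arctan(1000/100) ≈ 84.29°
pole at origin: |s| = 1000, ∠ = 90.00° (in denominator)
|L| = 1 · 1.0666e+06 / 1.005e+09 ≈ 0.0010613
Gain = 20 log₁₀(0.0010613) ≈ -59.48 dB
∠L = 159.19° − 263.72° = -104.53°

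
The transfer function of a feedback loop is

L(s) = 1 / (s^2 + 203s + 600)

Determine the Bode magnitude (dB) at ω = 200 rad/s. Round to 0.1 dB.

Substitute s = j200:
Numerator: 1 = 1 + j0
Denominator: (j200)^2 + 203(j200) + 600 = -39400 + j40600
|N| = √(1² + 0²) ≈ 1, ∠N ≈ 0.00°
|D| = √(39400² + 40600²) ≈ 56575, ∠D ≈ 134.14°
|L| = 1 / 56575 ≈ 1.7676e-05
Gain = 20 log₁₀(1.7676e-05) ≈ -95.05 dB

-95.1 dB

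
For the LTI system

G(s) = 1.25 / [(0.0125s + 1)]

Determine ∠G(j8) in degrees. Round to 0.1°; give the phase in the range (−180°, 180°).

-5.7°

At ω = 8 rad/s:
pole (1 + j8·0.0125) = 1 + j0.1 → |·| ≈ 1.005, ∠ ≈ 5.71°
∠G = (0°) − (5.71°) = -5.71°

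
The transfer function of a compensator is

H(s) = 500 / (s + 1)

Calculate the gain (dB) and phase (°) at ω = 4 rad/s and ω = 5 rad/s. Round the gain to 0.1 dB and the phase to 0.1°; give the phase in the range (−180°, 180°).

At s = jω = j4:
pole (s+1): 1 + j4 → |·| = √(1²+4²) = √17 ≈ 4.1231, ∠ = arctan(4/1) ≈ 75.96°
|H| = 500 / 4.1231 ≈ 121.27
Gain = 20 log₁₀(121.27) ≈ 41.68 dB
∠H = 0.00° − 75.96° = -75.96°

At s = jω = j5:
pole (s+1): 1 + j5 → |·| = √(1²+5²) = √26 ≈ 5.099, ∠ = arctan(5/1) ≈ 78.69°
|H| = 500 / 5.099 ≈ 98.058
Gain = 20 log₁₀(98.058) ≈ 39.83 dB
∠H = 0.00° − 78.69° = -78.69°

ω = 4: 41.7 dB, -76.0°; ω = 5: 39.8 dB, -78.7°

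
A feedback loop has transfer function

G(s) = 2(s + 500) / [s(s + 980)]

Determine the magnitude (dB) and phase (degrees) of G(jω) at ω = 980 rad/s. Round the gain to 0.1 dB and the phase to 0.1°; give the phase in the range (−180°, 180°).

At s = jω = j980:
zero (s+500): 500 + j980 → |·| = √(500²+980²) = √1210400 ≈ 1100.2, ∠ = arctan(980/500) ≈ 62.97°
pole (s+980): 980 + j980 → |·| = √(980²+980²) = √1920800 ≈ 1385.9, ∠ = arctan(980/980) ≈ 45.00°
pole at origin: |s| = 980, ∠ = 90.00° (in denominator)
|G| = 2 · 1100.2 / 1.3582e+06 ≈ 0.0016201
Gain = 20 log₁₀(0.0016201) ≈ -55.81 dB
∠G = 62.97° − 135.00° = -72.03°

-55.8 dB, -72.0°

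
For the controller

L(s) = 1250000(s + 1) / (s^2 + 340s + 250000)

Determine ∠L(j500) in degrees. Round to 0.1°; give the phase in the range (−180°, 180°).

-0.1°

At s = jω = j500:
zero (s+1): 1 + j500 → |·| = √(1²+500²) = √250001 ≈ 500, ∠ = arctan(500/1) ≈ 89.89°
quadratic: (j500)² + 340·j500 + 250000 = 0 + j170000 → |·| ≈ 1.7e+05, ∠ ≈ 90.00°
∠L = 89.89° − 90.00° = -0.11°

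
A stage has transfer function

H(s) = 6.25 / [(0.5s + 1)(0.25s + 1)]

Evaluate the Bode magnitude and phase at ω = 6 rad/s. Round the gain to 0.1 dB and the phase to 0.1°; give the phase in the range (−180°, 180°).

0.8 dB, -127.9°

At ω = 6 rad/s:
pole (1 + j6·0.5) = 1 + j3 → |·| ≈ 3.1623, ∠ ≈ 71.57°
pole (1 + j6·0.25) = 1 + j1.5 → |·| ≈ 1.8028, ∠ ≈ 56.31°
|H| = 6.25 · 1 / (3.1623 · 1.8028) ≈ 1.0963
Gain = 20 log₁₀(1.0963) ≈ 0.80 dB
∠H = (0°) − (71.57° + 56.31°) = -127.88°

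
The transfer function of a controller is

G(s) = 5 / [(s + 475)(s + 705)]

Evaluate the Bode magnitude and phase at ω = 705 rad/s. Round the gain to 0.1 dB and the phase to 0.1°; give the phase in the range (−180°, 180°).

At s = jω = j705:
pole (s+475): 475 + j705 → |·| = √(475²+705²) = √722650 ≈ 850.09, ∠ = arctan(705/475) ≈ 56.03°
pole (s+705): 705 + j705 → |·| = √(705²+705²) = √994050 ≈ 997.02, ∠ = arctan(705/705) ≈ 45.00°
|G| = 5 / 8.4756e+05 ≈ 5.8993e-06
Gain = 20 log₁₀(5.8993e-06) ≈ -104.58 dB
∠G = 0.00° − 101.03° = -101.03°

-104.6 dB, -101.0°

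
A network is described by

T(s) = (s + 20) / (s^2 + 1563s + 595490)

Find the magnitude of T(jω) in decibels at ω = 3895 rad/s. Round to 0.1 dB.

-72.2 dB

Substitute s = j3895:
Numerator: (j3895) + 20 = 20 + j3895
Denominator: (j3895)^2 + 1563(j3895) + 595490 = -14575535 + j6087885
|N| = √(20² + 3895²) ≈ 3895.1, ∠N ≈ 89.71°
|D| = √(14575535² + 6087885²) ≈ 1.5796e+07, ∠D ≈ 157.33°
|T| = 3895.1 / 1.5796e+07 ≈ 0.00024659
Gain = 20 log₁₀(0.00024659) ≈ -72.16 dB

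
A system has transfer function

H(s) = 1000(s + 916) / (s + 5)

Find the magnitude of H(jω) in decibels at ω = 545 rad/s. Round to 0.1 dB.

65.8 dB

At s = jω = j545:
zero (s+916): 916 + j545 → |·| = √(916²+545²) = √1136081 ≈ 1065.9, ∠ = arctan(545/916) ≈ 30.75°
pole (s+5): 5 + j545 → |·| = √(5²+545²) = √297050 ≈ 545.02, ∠ = arctan(545/5) ≈ 89.47°
|H| = 1000 · 1065.9 / 545.02 ≈ 1955.7
Gain = 20 log₁₀(1955.7) ≈ 65.83 dB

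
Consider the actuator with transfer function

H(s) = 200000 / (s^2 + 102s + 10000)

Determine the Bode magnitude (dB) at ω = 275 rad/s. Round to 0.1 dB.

9.0 dB

At s = jω = j275:
quadratic: (j275)² + 102·j275 + 10000 = -65625 + j28050 → |·| ≈ 71368, ∠ ≈ 156.86°
|H| = 200000 / 71368 ≈ 2.8024
Gain = 20 log₁₀(2.8024) ≈ 8.95 dB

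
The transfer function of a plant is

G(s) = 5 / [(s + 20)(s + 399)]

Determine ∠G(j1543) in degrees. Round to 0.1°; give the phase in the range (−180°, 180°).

At s = jω = j1543:
pole (s+20): 20 + j1543 → |·| = √(20²+1543²) = √2381249 ≈ 1543.1, ∠ = arctan(1543/20) ≈ 89.26°
pole (s+399): 399 + j1543 → |·| = √(399²+1543²) = √2540050 ≈ 1593.8, ∠ = arctan(1543/399) ≈ 75.50°
∠G = 0.00° − 164.76° = -164.76°

-164.8°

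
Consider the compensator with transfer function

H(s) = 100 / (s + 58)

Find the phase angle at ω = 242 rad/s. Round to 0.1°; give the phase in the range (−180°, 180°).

-76.5°

Substitute s = j242:
Numerator: 100 = 100 + j0
Denominator: (j242) + 58 = 58 + j242
|N| = √(100² + 0²) ≈ 100, ∠N ≈ 0.00°
|D| = √(58² + 242²) ≈ 248.85, ∠D ≈ 76.52°
∠H = 0.00° − 76.52° = -76.52°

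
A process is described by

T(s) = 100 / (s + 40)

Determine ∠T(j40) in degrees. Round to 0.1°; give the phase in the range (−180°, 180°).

At s = jω = j40:
pole (s+40): 40 + j40 → |·| = √(40²+40²) = √3200 ≈ 56.569, ∠ = arctan(40/40) ≈ 45.00°
∠T = 0.00° − 45.00° = -45.00°

-45.0°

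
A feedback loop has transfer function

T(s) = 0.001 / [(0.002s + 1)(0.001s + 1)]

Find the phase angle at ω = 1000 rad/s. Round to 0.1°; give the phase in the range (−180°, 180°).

-108.4°

At ω = 1000 rad/s:
pole (1 + j1000·0.002) = 1 + j2 → |·| ≈ 2.2361, ∠ ≈ 63.43°
pole (1 + j1000·0.001) = 1 + j1 → |·| ≈ 1.4142, ∠ ≈ 45.00°
∠T = (0°) − (63.43° + 45.00°) = -108.43°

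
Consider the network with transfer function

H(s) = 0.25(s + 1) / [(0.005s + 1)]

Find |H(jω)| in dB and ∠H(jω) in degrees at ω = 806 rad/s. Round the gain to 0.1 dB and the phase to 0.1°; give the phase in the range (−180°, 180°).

33.7 dB, 13.9°

At ω = 806 rad/s:
zero (1 + j806·1) = 1 + j806 → |·| ≈ 806, ∠ ≈ 89.93°
pole (1 + j806·0.005) = 1 + j4.03 → |·| ≈ 4.1522, ∠ ≈ 76.06°
|H| = 0.25 · 806 / (4.1522) ≈ 48.528
Gain = 20 log₁₀(48.528) ≈ 33.72 dB
∠H = (89.93°) − (76.06°) = 13.87°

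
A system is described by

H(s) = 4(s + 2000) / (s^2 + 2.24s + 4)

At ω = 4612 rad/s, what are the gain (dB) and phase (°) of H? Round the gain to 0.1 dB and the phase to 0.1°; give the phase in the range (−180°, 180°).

At s = jω = j4612:
zero (s+2000): 2000 + j4612 → |·| = √(2000²+4612²) = √25270544 ≈ 5027, ∠ = arctan(4612/2000) ≈ 66.56°
quadratic: (j4612)² + 2.24·j4612 + 4 = -21270540 + j10330.88 → |·| ≈ 2.1271e+07, ∠ ≈ 179.97°
|H| = 4 · 5027 / 2.1271e+07 ≈ 0.00094532
Gain = 20 log₁₀(0.00094532) ≈ -60.49 dB
∠H = 66.56° − 179.97° = -113.41°

-60.5 dB, -113.4°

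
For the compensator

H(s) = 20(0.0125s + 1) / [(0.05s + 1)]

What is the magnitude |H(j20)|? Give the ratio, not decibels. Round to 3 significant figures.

14.6

At ω = 20 rad/s:
zero (1 + j20·0.0125) = 1 + j0.25 → |·| ≈ 1.0308, ∠ ≈ 14.04°
pole (1 + j20·0.05) = 1 + j1 → |·| ≈ 1.4142, ∠ ≈ 45.00°
|H| = 20 · 1.0308 / (1.4142) ≈ 14.578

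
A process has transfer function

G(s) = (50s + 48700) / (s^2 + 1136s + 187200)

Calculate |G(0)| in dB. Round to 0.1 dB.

-11.7 dB

G(0) = 48700 / 187200 ≈ 0.26015
20 log₁₀(0.26015) ≈ -11.70 dB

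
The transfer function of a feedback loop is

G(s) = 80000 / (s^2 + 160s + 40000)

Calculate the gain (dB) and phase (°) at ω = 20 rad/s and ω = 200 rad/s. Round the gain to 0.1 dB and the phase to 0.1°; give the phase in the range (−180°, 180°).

ω = 20: 6.1 dB, -4.6°; ω = 200: 8.0 dB, -90.0°

At s = jω = j20:
quadratic: (j20)² + 160·j20 + 40000 = 39600 + j3200 → |·| ≈ 39729, ∠ ≈ 4.62°
|G| = 80000 / 39729 ≈ 2.0136
Gain = 20 log₁₀(2.0136) ≈ 6.08 dB
∠G = 0.00° − 4.62° = -4.62°

At s = jω = j200:
quadratic: (j200)² + 160·j200 + 40000 = 0 + j32000 → |·| ≈ 32000, ∠ ≈ 90.00°
|G| = 80000 / 32000 ≈ 2.5
Gain = 20 log₁₀(2.5) ≈ 7.96 dB
∠G = 0.00° − 90.00° = -90.00°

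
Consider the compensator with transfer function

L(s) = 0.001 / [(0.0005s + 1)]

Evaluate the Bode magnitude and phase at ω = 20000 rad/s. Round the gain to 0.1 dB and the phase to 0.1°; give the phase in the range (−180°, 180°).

At ω = 20000 rad/s:
pole (1 + j20000·0.0005) = 1 + j10 → |·| ≈ 10.05, ∠ ≈ 84.29°
|L| = 0.001 · 1 / (10.05) ≈ 9.9502e-05
Gain = 20 log₁₀(9.9502e-05) ≈ -80.04 dB
∠L = (0°) − (84.29°) = -84.29°

-80.0 dB, -84.3°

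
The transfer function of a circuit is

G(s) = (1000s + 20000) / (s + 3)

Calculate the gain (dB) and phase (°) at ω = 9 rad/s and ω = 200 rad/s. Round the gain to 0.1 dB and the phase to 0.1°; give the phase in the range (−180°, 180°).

Substitute s = j9:
Numerator: 1000(j9) + 20000 = 20000 + j9000
Denominator: (j9) + 3 = 3 + j9
|N| = √(20000² + 9000²) ≈ 21932, ∠N ≈ 24.23°
|D| = √(3² + 9²) ≈ 9.4868, ∠D ≈ 71.57°
|G| = 21932 / 9.4868 ≈ 2311.8
Gain = 20 log₁₀(2311.8) ≈ 67.28 dB
∠G = 24.23° − 71.57° = -47.34°

Substitute s = j200:
Numerator: 1000(j200) + 20000 = 20000 + j200000
Denominator: (j200) + 3 = 3 + j200
|N| = √(20000² + 200000²) ≈ 2.01e+05, ∠N ≈ 84.29°
|D| = √(3² + 200²) ≈ 200.02, ∠D ≈ 89.14°
|G| = 2.01e+05 / 200.02 ≈ 1004.9
Gain = 20 log₁₀(1004.9) ≈ 60.04 dB
∠G = 84.29° − 89.14° = -4.85°

ω = 9: 67.3 dB, -47.3°; ω = 200: 60.0 dB, -4.9°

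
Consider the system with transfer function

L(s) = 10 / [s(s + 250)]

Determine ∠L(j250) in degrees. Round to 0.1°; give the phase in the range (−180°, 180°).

-135.0°

At s = jω = j250:
pole (s+250): 250 + j250 → |·| = √(250²+250²) = √125000 ≈ 353.55, ∠ = arctan(250/250) ≈ 45.00°
pole at origin: |s| = 250, ∠ = 90.00° (in denominator)
∠L = 0.00° − 135.00° = -135.00°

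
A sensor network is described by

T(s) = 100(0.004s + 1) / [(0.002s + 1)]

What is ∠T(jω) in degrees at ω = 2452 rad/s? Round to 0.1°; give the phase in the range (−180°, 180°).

At ω = 2452 rad/s:
zero (1 + j2452·0.004) = 1 + j9.808 → |·| ≈ 9.8588, ∠ ≈ 84.18°
pole (1 + j2452·0.002) = 1 + j4.904 → |·| ≈ 5.0049, ∠ ≈ 78.47°
∠T = (84.18°) − (78.47°) = 5.71°

5.7°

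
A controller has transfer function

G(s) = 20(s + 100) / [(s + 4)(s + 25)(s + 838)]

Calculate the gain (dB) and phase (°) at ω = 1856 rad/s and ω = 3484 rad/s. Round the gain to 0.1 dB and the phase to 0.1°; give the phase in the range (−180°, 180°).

ω = 1856: -105.5 dB, -157.9°; ω = 3484: -115.9 dB, -167.6°

At s = jω = j1856:
zero (s+100): 100 + j1856 → |·| = √(100²+1856²) = √3454736 ≈ 1858.7, ∠ = arctan(1856/100) ≈ 86.92°
pole (s+4): 4 + j1856 → |·| = √(4²+1856²) = √3444752 ≈ 1856, ∠ = arctan(1856/4) ≈ 89.88°
pole (s+25): 25 + j1856 → |·| = √(25²+1856²) = √3445361 ≈ 1856.2, ∠ = arctan(1856/25) ≈ 89.23°
pole (s+838): 838 + j1856 → |·| = √(838²+1856²) = √4146980 ≈ 2036.4, ∠ = arctan(1856/838) ≈ 65.70°
|G| = 20 · 1858.7 / 7.0156e+09 ≈ 5.2988e-06
Gain = 20 log₁₀(5.2988e-06) ≈ -105.52 dB
∠G = 86.92° − 244.81° = -157.89°

At s = jω = j3484:
zero (s+100): 100 + j3484 → |·| = √(100²+3484²) = √12148256 ≈ 3485.4, ∠ = arctan(3484/100) ≈ 88.36°
pole (s+4): 4 + j3484 → |·| = √(4²+3484²) = √12138272 ≈ 3484, ∠ = arctan(3484/4) ≈ 89.93°
pole (s+25): 25 + j3484 → |·| = √(25²+3484²) = √12138881 ≈ 3484.1, ∠ = arctan(3484/25) ≈ 89.59°
pole (s+838): 838 + j3484 → |·| = √(838²+3484²) = √12840500 ≈ 3583.4, ∠ = arctan(3484/838) ≈ 76.48°
|G| = 20 · 3485.4 / 4.3497e+10 ≈ 1.6026e-06
Gain = 20 log₁₀(1.6026e-06) ≈ -115.90 dB
∠G = 88.36° − 256.00° = -167.64°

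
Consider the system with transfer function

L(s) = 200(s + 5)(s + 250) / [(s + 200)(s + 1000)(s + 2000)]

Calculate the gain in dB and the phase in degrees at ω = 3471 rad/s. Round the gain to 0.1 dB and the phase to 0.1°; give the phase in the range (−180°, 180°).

-26.4 dB, -44.9°

At s = jω = j3471:
zero (s+5): 5 + j3471 → |·| = √(5²+3471²) = √12047866 ≈ 3471, ∠ = arctan(3471/5) ≈ 89.92°
zero (s+250): 250 + j3471 → |·| = √(250²+3471²) = √12110341 ≈ 3480, ∠ = arctan(3471/250) ≈ 85.88°
pole (s+200): 200 + j3471 → |·| = √(200²+3471²) = √12087841 ≈ 3476.8, ∠ = arctan(3471/200) ≈ 86.70°
pole (s+1000): 1000 + j3471 → |·| = √(1000²+3471²) = √13047841 ≈ 3612.2, ∠ = arctan(3471/1000) ≈ 73.93°
pole (s+2000): 2000 + j3471 → |·| = √(2000²+3471²) = √16047841 ≈ 4006, ∠ = arctan(3471/2000) ≈ 60.05°
|L| = 200 · 1.2079e+07 / 5.0311e+10 ≈ 0.048017
Gain = 20 log₁₀(0.048017) ≈ -26.37 dB
∠L = 175.80° − 220.68° = -44.88°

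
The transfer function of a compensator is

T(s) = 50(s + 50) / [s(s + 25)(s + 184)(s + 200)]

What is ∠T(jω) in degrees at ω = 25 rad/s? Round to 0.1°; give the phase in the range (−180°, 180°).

At s = jω = j25:
zero (s+50): 50 + j25 → |·| = √(50²+25²) = √3125 ≈ 55.902, ∠ = arctan(25/50) ≈ 26.57°
pole (s+25): 25 + j25 → |·| = √(25²+25²) = √1250 ≈ 35.355, ∠ = arctan(25/25) ≈ 45.00°
pole (s+184): 184 + j25 → |·| = √(184²+25²) = √34481 ≈ 185.69, ∠ = arctan(25/184) ≈ 7.74°
pole (s+200): 200 + j25 → |·| = √(200²+25²) = √40625 ≈ 201.56, ∠ = arctan(25/200) ≈ 7.13°
pole at origin: |s| = 25, ∠ = 90.00° (in denominator)
∠T = 26.57° − 149.87° = -123.30°

-123.3°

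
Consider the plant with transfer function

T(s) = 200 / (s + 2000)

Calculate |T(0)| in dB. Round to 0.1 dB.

T(0) = 200 / (2000) = 0.1
20 log₁₀(0.1) ≈ -20.00 dB

-20.0 dB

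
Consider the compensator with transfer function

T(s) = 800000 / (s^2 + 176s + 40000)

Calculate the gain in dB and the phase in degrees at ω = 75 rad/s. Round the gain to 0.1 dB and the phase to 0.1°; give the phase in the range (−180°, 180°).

26.7 dB, -21.0°

At s = jω = j75:
quadratic: (j75)² + 176·j75 + 40000 = 34375 + j13200 → |·| ≈ 36822, ∠ ≈ 21.01°
|T| = 800000 / 36822 ≈ 21.726
Gain = 20 log₁₀(21.726) ≈ 26.74 dB
∠T = 0.00° − 21.01° = -21.01°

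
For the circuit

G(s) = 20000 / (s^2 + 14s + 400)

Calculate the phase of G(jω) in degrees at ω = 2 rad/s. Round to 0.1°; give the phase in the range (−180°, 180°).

-4.0°

At s = jω = j2:
quadratic: (j2)² + 14·j2 + 400 = 396 + j28 → |·| ≈ 396.99, ∠ ≈ 4.04°
∠G = 0.00° − 4.04° = -4.04°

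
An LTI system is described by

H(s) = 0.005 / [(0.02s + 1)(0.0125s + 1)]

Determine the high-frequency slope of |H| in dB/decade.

-40 dB/decade

Each pole contributes −20 dB/decade at high frequency; each zero contributes +20 dB/decade.
Net: 0 zero(s) − 2 pole(s) → -40 dB/decade.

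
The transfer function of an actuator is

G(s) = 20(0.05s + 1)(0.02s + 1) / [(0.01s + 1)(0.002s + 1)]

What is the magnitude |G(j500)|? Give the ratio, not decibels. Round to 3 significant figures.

At ω = 500 rad/s:
zero (1 + j500·0.05) = 1 + j25 → |·| ≈ 25.02, ∠ ≈ 87.71°
zero (1 + j500·0.02) = 1 + j10 → |·| ≈ 10.05, ∠ ≈ 84.29°
pole (1 + j500·0.01) = 1 + j5 → |·| ≈ 5.099, ∠ ≈ 78.69°
pole (1 + j500·0.002) = 1 + j1 → |·| ≈ 1.4142, ∠ ≈ 45.00°
|G| = 20 · 25.02 · 10.05 / (5.099 · 1.4142) ≈ 697.41

697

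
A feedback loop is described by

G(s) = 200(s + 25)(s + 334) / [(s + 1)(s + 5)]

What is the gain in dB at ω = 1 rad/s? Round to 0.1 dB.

At s = jω = j1:
zero (s+25): 25 + j1 → |·| = √(25²+1²) = √626 ≈ 25.02, ∠ = arctan(1/25) ≈ 2.29°
zero (s+334): 334 + j1 → |·| = √(334²+1²) = √111557 ≈ 334, ∠ = arctan(1/334) ≈ 0.17°
pole (s+1): 1 + j1 → |·| = √(1²+1²) = √2 ≈ 1.4142, ∠ = arctan(1/1) ≈ 45.00°
pole (s+5): 5 + j1 → |·| = √(5²+1²) = √26 ≈ 5.099, ∠ = arctan(1/5) ≈ 11.31°
|G| = 200 · 8356.7 / 7.211 ≈ 2.3178e+05
Gain = 20 log₁₀(2.3178e+05) ≈ 107.30 dB

107.3 dB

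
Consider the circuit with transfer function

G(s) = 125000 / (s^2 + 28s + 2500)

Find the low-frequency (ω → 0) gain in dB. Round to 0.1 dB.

G(0) = 125000 / 2500 = 50
20 log₁₀(50) ≈ 33.98 dB

34.0 dB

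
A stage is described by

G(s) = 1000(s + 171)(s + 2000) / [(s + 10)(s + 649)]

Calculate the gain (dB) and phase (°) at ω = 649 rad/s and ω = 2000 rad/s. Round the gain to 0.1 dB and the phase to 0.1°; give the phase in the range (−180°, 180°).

ω = 649: 67.5 dB, -40.9°; ω = 2000: 62.6 dB, -31.6°

At s = jω = j649:
zero (s+171): 171 + j649 → |·| = √(171²+649²) = √450442 ≈ 671.15, ∠ = arctan(649/171) ≈ 75.24°
zero (s+2000): 2000 + j649 → |·| = √(2000²+649²) = √4421201 ≈ 2102.7, ∠ = arctan(649/2000) ≈ 17.98°
pole (s+10): 10 + j649 → |·| = √(10²+649²) = √421301 ≈ 649.08, ∠ = arctan(649/10) ≈ 89.12°
pole (s+649): 649 + j649 → |·| = √(649²+649²) = √842402 ≈ 917.82, ∠ = arctan(649/649) ≈ 45.00°
|G| = 1000 · 1.4112e+06 / 5.9574e+05 ≈ 2368.8
Gain = 20 log₁₀(2368.8) ≈ 67.49 dB
∠G = 93.22° − 134.12° = -40.90°

At s = jω = j2000:
zero (s+171): 171 + j2000 → |·| = √(171²+2000²) = √4029241 ≈ 2007.3, ∠ = arctan(2000/171) ≈ 85.11°
zero (s+2000): 2000 + j2000 → |·| = √(2000²+2000²) = √8000000 ≈ 2828.4, ∠ = arctan(2000/2000) ≈ 45.00°
pole (s+10): 10 + j2000 → |·| = √(10²+2000²) = √4000100 ≈ 2000, ∠ = arctan(2000/10) ≈ 89.71°
pole (s+649): 649 + j2000 → |·| = √(649²+2000²) = √4421201 ≈ 2102.7, ∠ = arctan(2000/649) ≈ 72.02°
|G| = 1000 · 5.6774e+06 / 4.2054e+06 ≈ 1350
Gain = 20 log₁₀(1350) ≈ 62.61 dB
∠G = 130.11° − 161.73° = -31.62°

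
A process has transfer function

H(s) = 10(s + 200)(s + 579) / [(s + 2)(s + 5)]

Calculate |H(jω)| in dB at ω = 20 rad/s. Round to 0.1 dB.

At s = jω = j20:
zero (s+200): 200 + j20 → |·| = √(200²+20²) = √40400 ≈ 201, ∠ = arctan(20/200) ≈ 5.71°
zero (s+579): 579 + j20 → |·| = √(579²+20²) = √335641 ≈ 579.35, ∠ = arctan(20/579) ≈ 1.98°
pole (s+2): 2 + j20 → |·| = √(2²+20²) = √404 ≈ 20.1, ∠ = arctan(20/2) ≈ 84.29°
pole (s+5): 5 + j20 → |·| = √(5²+20²) = √425 ≈ 20.616, ∠ = arctan(20/5) ≈ 75.96°
|H| = 10 · 1.1645e+05 / 414.38 ≈ 2810.2
Gain = 20 log₁₀(2810.2) ≈ 68.97 dB

69.0 dB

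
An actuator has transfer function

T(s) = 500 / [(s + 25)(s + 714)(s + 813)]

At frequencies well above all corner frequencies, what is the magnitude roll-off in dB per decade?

-60 dB/decade

Each pole contributes −20 dB/decade at high frequency; each zero contributes +20 dB/decade.
Net: 0 zero(s) − 3 pole(s) → -60 dB/decade.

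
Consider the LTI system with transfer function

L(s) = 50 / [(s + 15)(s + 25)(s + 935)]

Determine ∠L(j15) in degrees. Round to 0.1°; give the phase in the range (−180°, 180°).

-76.9°

At s = jω = j15:
pole (s+15): 15 + j15 → |·| = √(15²+15²) = √450 ≈ 21.213, ∠ = arctan(15/15) ≈ 45.00°
pole (s+25): 25 + j15 → |·| = √(25²+15²) = √850 ≈ 29.155, ∠ = arctan(15/25) ≈ 30.96°
pole (s+935): 935 + j15 → |·| = √(935²+15²) = √874450 ≈ 935.12, ∠ = arctan(15/935) ≈ 0.92°
∠L = 0.00° − 76.88° = -76.88°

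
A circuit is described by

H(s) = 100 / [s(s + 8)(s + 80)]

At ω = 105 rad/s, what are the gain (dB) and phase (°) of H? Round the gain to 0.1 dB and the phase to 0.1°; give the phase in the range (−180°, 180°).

-83.3 dB, 131.7°

At s = jω = j105:
pole (s+8): 8 + j105 → |·| = √(8²+105²) = √11089 ≈ 105.3, ∠ = arctan(105/8) ≈ 85.64°
pole (s+80): 80 + j105 → |·| = √(80²+105²) = √17425 ≈ 132, ∠ = arctan(105/80) ≈ 52.70°
pole at origin: |s| = 105, ∠ = 90.00° (in denominator)
|H| = 100 / 1.4595e+06 ≈ 6.8517e-05
Gain = 20 log₁₀(6.8517e-05) ≈ -83.28 dB
∠H = 0.00° − 228.34° = -228.34° ≡ 131.66° (principal value)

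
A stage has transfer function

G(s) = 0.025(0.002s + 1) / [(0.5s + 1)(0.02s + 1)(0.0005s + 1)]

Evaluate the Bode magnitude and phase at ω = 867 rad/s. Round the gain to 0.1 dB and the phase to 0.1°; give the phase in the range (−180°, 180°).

At ω = 867 rad/s:
zero (1 + j867·0.002) = 1 + j1.734 → |·| ≈ 2.0017, ∠ ≈ 60.03°
pole (1 + j867·0.5) = 1 + j433.5 → |·| ≈ 433.5, ∠ ≈ 89.87°
pole (1 + j867·0.02) = 1 + j17.34 → |·| ≈ 17.369, ∠ ≈ 86.70°
pole (1 + j867·0.0005) = 1 + j0.4335 → |·| ≈ 1.0899, ∠ ≈ 23.44°
|G| = 0.025 · 2.0017 / (433.5 · 17.369 · 1.0899) ≈ 6.098e-06
Gain = 20 log₁₀(6.098e-06) ≈ -104.30 dB
∠G = (60.03°) − (89.87° + 86.70° + 23.44°) = -139.98°

-104.3 dB, -140.0°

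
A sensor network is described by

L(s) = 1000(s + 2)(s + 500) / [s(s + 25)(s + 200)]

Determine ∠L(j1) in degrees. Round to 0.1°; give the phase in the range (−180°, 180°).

At s = jω = j1:
zero (s+2): 2 + j1 → |·| = √(2²+1²) = √5 ≈ 2.2361, ∠ = arctan(1/2) ≈ 26.57°
zero (s+500): 500 + j1 → |·| = √(500²+1²) = √250001 ≈ 500, ∠ = arctan(1/500) ≈ 0.11°
pole (s+25): 25 + j1 → |·| = √(25²+1²) = √626 ≈ 25.02, ∠ = arctan(1/25) ≈ 2.29°
pole (s+200): 200 + j1 → |·| = √(200²+1²) = √40001 ≈ 200, ∠ = arctan(1/200) ≈ 0.29°
pole at origin: |s| = 1, ∠ = 90.00° (in denominator)
∠L = 26.68° − 92.58° = -65.90°

-65.9°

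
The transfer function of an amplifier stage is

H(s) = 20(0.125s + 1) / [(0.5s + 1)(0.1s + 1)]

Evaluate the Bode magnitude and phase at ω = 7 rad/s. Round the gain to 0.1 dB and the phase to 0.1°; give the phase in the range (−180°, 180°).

15.5 dB, -67.9°

At ω = 7 rad/s:
zero (1 + j7·0.125) = 1 + j0.875 → |·| ≈ 1.3288, ∠ ≈ 41.19°
pole (1 + j7·0.5) = 1 + j3.5 → |·| ≈ 3.6401, ∠ ≈ 74.05°
pole (1 + j7·0.1) = 1 + j0.7 → |·| ≈ 1.2207, ∠ ≈ 34.99°
|H| = 20 · 1.3288 / (3.6401 · 1.2207) ≈ 5.9809
Gain = 20 log₁₀(5.9809) ≈ 15.54 dB
∠H = (41.19°) − (74.05° + 34.99°) = -67.85°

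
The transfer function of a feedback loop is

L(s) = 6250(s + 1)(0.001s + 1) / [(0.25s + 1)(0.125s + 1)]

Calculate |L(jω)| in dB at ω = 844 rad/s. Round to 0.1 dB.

49.8 dB

At ω = 844 rad/s:
zero (1 + j844·1) = 1 + j844 → |·| ≈ 844, ∠ ≈ 89.93°
zero (1 + j844·0.001) = 1 + j0.844 → |·| ≈ 1.3086, ∠ ≈ 40.16°
pole (1 + j844·0.25) = 1 + j211 → |·| ≈ 211, ∠ ≈ 89.73°
pole (1 + j844·0.125) = 1 + j105.5 → |·| ≈ 105.5, ∠ ≈ 89.46°
|L| = 6250 · 844 · 1.3086 / (211 · 105.5) ≈ 310.09
Gain = 20 log₁₀(310.09) ≈ 49.83 dB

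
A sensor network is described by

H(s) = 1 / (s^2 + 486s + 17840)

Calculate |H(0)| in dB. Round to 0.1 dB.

H(0) = 1 / 17840 ≈ 5.6054e-05
20 log₁₀(5.6054e-05) ≈ -85.03 dB

-85.0 dB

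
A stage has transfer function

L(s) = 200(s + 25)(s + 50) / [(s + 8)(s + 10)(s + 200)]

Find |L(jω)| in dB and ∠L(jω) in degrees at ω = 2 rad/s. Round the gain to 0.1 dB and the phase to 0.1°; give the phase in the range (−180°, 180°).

At s = jω = j2:
zero (s+25): 25 + j2 → |·| = √(25²+2²) = √629 ≈ 25.08, ∠ = arctan(2/25) ≈ 4.57°
zero (s+50): 50 + j2 → |·| = √(50²+2²) = √2504 ≈ 50.04, ∠ = arctan(2/50) ≈ 2.29°
pole (s+8): 8 + j2 → |·| = √(8²+2²) = √68 ≈ 8.2462, ∠ = arctan(2/8) ≈ 14.04°
pole (s+10): 10 + j2 → |·| = √(10²+2²) = √104 ≈ 10.198, ∠ = arctan(2/10) ≈ 11.31°
pole (s+200): 200 + j2 → |·| = √(200²+2²) = √40004 ≈ 200.01, ∠ = arctan(2/200) ≈ 0.57°
|L| = 200 · 1255 / 16820 ≈ 14.923
Gain = 20 log₁₀(14.923) ≈ 23.48 dB
∠L = 6.86° − 25.92° = -19.06°

23.5 dB, -19.1°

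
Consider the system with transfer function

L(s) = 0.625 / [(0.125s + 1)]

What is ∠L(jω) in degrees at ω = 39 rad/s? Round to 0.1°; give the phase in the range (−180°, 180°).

At ω = 39 rad/s:
pole (1 + j39·0.125) = 1 + j4.875 → |·| ≈ 4.9765, ∠ ≈ 78.41°
∠L = (0°) − (78.41°) = -78.41°

-78.4°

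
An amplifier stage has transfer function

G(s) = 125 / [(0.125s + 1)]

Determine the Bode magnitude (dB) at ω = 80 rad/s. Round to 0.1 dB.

21.9 dB

At ω = 80 rad/s:
pole (1 + j80·0.125) = 1 + j10 → |·| ≈ 10.05, ∠ ≈ 84.29°
|G| = 125 · 1 / (10.05) ≈ 12.438
Gain = 20 log₁₀(12.438) ≈ 21.90 dB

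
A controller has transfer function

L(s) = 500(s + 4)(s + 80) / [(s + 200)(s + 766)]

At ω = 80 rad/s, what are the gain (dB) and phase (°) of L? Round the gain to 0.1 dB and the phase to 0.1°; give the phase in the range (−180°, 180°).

28.7 dB, 104.4°

At s = jω = j80:
zero (s+4): 4 + j80 → |·| = √(4²+80²) = √6416 ≈ 80.1, ∠ = arctan(80/4) ≈ 87.14°
zero (s+80): 80 + j80 → |·| = √(80²+80²) = √12800 ≈ 113.14, ∠ = arctan(80/80) ≈ 45.00°
pole (s+200): 200 + j80 → |·| = √(200²+80²) = √46400 ≈ 215.41, ∠ = arctan(80/200) ≈ 21.80°
pole (s+766): 766 + j80 → |·| = √(766²+80²) = √593156 ≈ 770.17, ∠ = arctan(80/766) ≈ 5.96°
|L| = 500 · 9062.5 / 1.659e+05 ≈ 27.313
Gain = 20 log₁₀(27.313) ≈ 28.73 dB
∠L = 132.14° − 27.76° = 104.38°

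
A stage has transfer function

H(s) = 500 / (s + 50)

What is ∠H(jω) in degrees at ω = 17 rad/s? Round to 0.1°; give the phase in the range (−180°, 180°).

Substitute s = j17:
Numerator: 500 = 500 + j0
Denominator: (j17) + 50 = 50 + j17
|N| = √(500² + 0²) ≈ 500, ∠N ≈ 0.00°
|D| = √(50² + 17²) ≈ 52.811, ∠D ≈ 18.78°
∠H = 0.00° − 18.78° = -18.78°

-18.8°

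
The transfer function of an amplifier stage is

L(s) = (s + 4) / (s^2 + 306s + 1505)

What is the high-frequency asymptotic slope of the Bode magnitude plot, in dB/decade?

-20 dB/decade

Each pole contributes −20 dB/decade at high frequency; each zero contributes +20 dB/decade.
Net: 1 zero(s) − 2 pole(s) → -20 dB/decade.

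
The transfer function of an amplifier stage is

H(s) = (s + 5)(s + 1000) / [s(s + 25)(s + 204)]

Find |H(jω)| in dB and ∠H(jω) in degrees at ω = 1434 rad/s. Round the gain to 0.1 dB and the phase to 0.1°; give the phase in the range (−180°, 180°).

-61.5 dB, -116.0°

At s = jω = j1434:
zero (s+5): 5 + j1434 → |·| = √(5²+1434²) = √2056381 ≈ 1434, ∠ = arctan(1434/5) ≈ 89.80°
zero (s+1000): 1000 + j1434 → |·| = √(1000²+1434²) = √3056356 ≈ 1748.2, ∠ = arctan(1434/1000) ≈ 55.11°
pole (s+25): 25 + j1434 → |·| = √(25²+1434²) = √2056981 ≈ 1434.2, ∠ = arctan(1434/25) ≈ 89.00°
pole (s+204): 204 + j1434 → |·| = √(204²+1434²) = √2097972 ≈ 1448.4, ∠ = arctan(1434/204) ≈ 81.90°
pole at origin: |s| = 1434, ∠ = 90.00° (in denominator)
|H| = 1 · 2.5069e+06 / 2.9788e+09 ≈ 0.00084158
Gain = 20 log₁₀(0.00084158) ≈ -61.50 dB
∠H = 144.91° − 260.90° = -115.99°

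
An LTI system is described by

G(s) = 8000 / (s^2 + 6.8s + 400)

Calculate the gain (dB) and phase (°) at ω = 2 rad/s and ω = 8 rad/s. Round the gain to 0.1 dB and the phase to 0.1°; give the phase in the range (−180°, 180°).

At s = jω = j2:
quadratic: (j2)² + 6.8·j2 + 400 = 396 + j13.6 → |·| ≈ 396.23, ∠ ≈ 1.97°
|G| = 8000 / 396.23 ≈ 20.19
Gain = 20 log₁₀(20.19) ≈ 26.10 dB
∠G = 0.00° − 1.97° = -1.97°

At s = jω = j8:
quadratic: (j8)² + 6.8·j8 + 400 = 336 + j54.4 → |·| ≈ 340.38, ∠ ≈ 9.20°
|G| = 8000 / 340.38 ≈ 23.503
Gain = 20 log₁₀(23.503) ≈ 27.42 dB
∠G = 0.00° − 9.20° = -9.20°

ω = 2: 26.1 dB, -2.0°; ω = 8: 27.4 dB, -9.2°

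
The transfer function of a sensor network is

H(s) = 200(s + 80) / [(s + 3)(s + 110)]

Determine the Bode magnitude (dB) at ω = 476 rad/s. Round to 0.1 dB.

At s = jω = j476:
zero (s+80): 80 + j476 → |·| = √(80²+476²) = √232976 ≈ 482.68, ∠ = arctan(476/80) ≈ 80.46°
pole (s+3): 3 + j476 → |·| = √(3²+476²) = √226585 ≈ 476.01, ∠ = arctan(476/3) ≈ 89.64°
pole (s+110): 110 + j476 → |·| = √(110²+476²) = √238676 ≈ 488.54, ∠ = arctan(476/110) ≈ 76.99°
|H| = 200 · 482.68 / 2.3255e+05 ≈ 0.41512
Gain = 20 log₁₀(0.41512) ≈ -7.64 dB

-7.6 dB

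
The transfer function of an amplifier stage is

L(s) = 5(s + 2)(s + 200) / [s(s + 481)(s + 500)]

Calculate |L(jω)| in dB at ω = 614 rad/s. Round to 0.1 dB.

At s = jω = j614:
zero (s+2): 2 + j614 → |·| = √(2²+614²) = √377000 ≈ 614, ∠ = arctan(614/2) ≈ 89.81°
zero (s+200): 200 + j614 → |·| = √(200²+614²) = √416996 ≈ 645.75, ∠ = arctan(614/200) ≈ 71.96°
pole (s+481): 481 + j614 → |·| = √(481²+614²) = √608357 ≈ 779.97, ∠ = arctan(614/481) ≈ 51.93°
pole (s+500): 500 + j614 → |·| = √(500²+614²) = √626996 ≈ 791.83, ∠ = arctan(614/500) ≈ 50.84°
pole at origin: |s| = 614, ∠ = 90.00° (in denominator)
|L| = 5 · 3.9649e+05 / 3.7921e+08 ≈ 0.0052278
Gain = 20 log₁₀(0.0052278) ≈ -45.63 dB

-45.6 dB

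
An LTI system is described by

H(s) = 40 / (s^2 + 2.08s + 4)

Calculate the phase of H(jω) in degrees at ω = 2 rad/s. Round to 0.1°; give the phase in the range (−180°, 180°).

At s = jω = j2:
quadratic: (j2)² + 2.08·j2 + 4 = 0 + j4.16 → |·| ≈ 4.16, ∠ ≈ 90.00°
∠H = 0.00° − 90.00° = -90.00°

-90.0°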